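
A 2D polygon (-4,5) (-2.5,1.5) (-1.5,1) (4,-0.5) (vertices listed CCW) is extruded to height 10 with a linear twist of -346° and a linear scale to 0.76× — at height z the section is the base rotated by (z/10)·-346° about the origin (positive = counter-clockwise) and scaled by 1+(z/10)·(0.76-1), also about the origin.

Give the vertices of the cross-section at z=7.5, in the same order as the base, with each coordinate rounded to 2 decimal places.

t = z/height = 7.5/10 = 0.75
s = 1 + (scale-1)·z/height = 1 + (0.76-1)·7.5/10 = 0.820000
θ = twist·z/height = -346°·7.5/10 = -259.5000° = -4.529129 rad
cos θ = -0.182236, sin θ = 0.983255 (intermediates below are computed at full precision and shown rounded to 5 d.p.)
v1: (-4,5) → rotate → (-4.18733,-4.84420) → ×s → (-3.43361,-3.97224) → (-3.43,-3.97)
v2: (-2.5,1.5) → rotate → (-1.01929,-2.73149) → ×s → (-0.83582,-2.23982) → (-0.84,-2.24)
v3: (-1.5,1) → rotate → (-0.70990,-1.65712) → ×s → (-0.58212,-1.35884) → (-0.58,-1.36)
v4: (4,-0.5) → rotate → (-0.23731,4.02414) → ×s → (-0.19460,3.29979) → (-0.19,3.30)

Cross-section at z=7.5: (-3.43,-3.97) (-0.84,-2.24) (-0.58,-1.36) (-0.19,3.30)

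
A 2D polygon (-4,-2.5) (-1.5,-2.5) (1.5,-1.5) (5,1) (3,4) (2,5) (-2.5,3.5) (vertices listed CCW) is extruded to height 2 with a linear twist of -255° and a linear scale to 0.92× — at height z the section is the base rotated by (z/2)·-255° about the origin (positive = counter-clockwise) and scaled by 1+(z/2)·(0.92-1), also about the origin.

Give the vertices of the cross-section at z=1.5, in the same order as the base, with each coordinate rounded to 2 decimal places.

t = z/height = 1.5/2 = 0.75
s = 1 + (scale-1)·z/height = 1 + (0.92-1)·1.5/2 = 0.940000
θ = twist·z/height = -255°·1.5/2 = -191.2500° = -3.337942 rad
cos θ = -0.980785, sin θ = 0.195090 (intermediates below are computed at full precision and shown rounded to 5 d.p.)
v1: (-4,-2.5) → rotate → (4.41087,1.67160) → ×s → (4.14621,1.57131) → (4.15,1.57)
v2: (-1.5,-2.5) → rotate → (1.95890,2.15933) → ×s → (1.84137,2.02977) → (1.84,2.03)
v3: (1.5,-1.5) → rotate → (-1.17854,1.76381) → ×s → (-1.10783,1.65798) → (-1.11,1.66)
v4: (5,1) → rotate → (-5.09902,-0.00533) → ×s → (-4.79308,-0.00501) → (-4.79,-0.01)
v5: (3,4) → rotate → (-3.72272,-3.33787) → ×s → (-3.49935,-3.13760) → (-3.50,-3.14)
v6: (2,5) → rotate → (-2.93702,-4.51375) → ×s → (-2.76080,-4.24292) → (-2.76,-4.24)
v7: (-2.5,3.5) → rotate → (1.76915,-3.92047) → ×s → (1.66300,-3.68525) → (1.66,-3.69)

Cross-section at z=1.5: (4.15,1.57) (1.84,2.03) (-1.11,1.66) (-4.79,-0.01) (-3.50,-3.14) (-2.76,-4.24) (1.66,-3.69)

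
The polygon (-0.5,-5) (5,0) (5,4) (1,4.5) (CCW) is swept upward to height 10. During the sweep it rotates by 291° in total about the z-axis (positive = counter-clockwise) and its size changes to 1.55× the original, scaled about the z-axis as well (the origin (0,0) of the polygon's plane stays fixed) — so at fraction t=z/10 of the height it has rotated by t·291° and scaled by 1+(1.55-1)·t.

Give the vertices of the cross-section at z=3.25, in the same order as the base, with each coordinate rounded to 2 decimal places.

Cross-section at z=3.25: (5.92,-0.12) (-0.47,5.87) (-5.17,5.50) (-5.38,0.75)

t = z/height = 3.25/10 = 0.325
s = 1 + (scale-1)·z/height = 1 + (1.55-1)·3.25/10 = 1.178750
θ = twist·z/height = 291°·3.25/10 = 94.5750° = 1.650645 rad
cos θ = -0.079764, sin θ = 0.996814 (intermediates below are computed at full precision and shown rounded to 5 d.p.)
v1: (-0.5,-5) → rotate → (5.02395,-0.09959) → ×s → (5.92198,-0.11739) → (5.92,-0.12)
v2: (5,0) → rotate → (-0.39882,4.98407) → ×s → (-0.47011,5.87497) → (-0.47,5.87)
v3: (5,4) → rotate → (-4.38608,4.66501) → ×s → (-5.17009,5.49888) → (-5.17,5.50)
v4: (1,4.5) → rotate → (-4.56543,0.63788) → ×s → (-5.38150,0.75190) → (-5.38,0.75)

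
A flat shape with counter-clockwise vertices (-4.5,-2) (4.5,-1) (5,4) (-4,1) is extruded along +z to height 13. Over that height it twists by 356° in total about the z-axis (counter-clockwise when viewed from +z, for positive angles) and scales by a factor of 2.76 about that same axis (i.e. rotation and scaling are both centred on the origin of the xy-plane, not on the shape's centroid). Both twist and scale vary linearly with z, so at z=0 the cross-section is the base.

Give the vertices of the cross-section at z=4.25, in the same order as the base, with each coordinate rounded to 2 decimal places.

Cross-section at z=4.25: (5.97,-4.95) (-1.74,7.05) (-9.15,4.26) (1.39,-6.35)

t = z/height = 4.25/13 = 0.326923
s = 1 + (scale-1)·z/height = 1 + (2.76-1)·4.25/13 = 1.575385
θ = twist·z/height = 356°·4.25/13 = 116.3846° = 2.031295 rad
cos θ = -0.444395, sin θ = 0.895831 (intermediates below are computed at full precision and shown rounded to 5 d.p.)
v1: (-4.5,-2) → rotate → (3.79144,-3.14245) → ×s → (5.97297,-4.95057) → (5.97,-4.95)
v2: (4.5,-1) → rotate → (-1.10394,4.47563) → ×s → (-1.73914,7.05085) → (-1.74,7.05)
v3: (5,4) → rotate → (-5.80530,2.70158) → ×s → (-9.14558,4.25602) → (-9.15,4.26)
v4: (-4,1) → rotate → (0.88175,-4.02772) → ×s → (1.38909,-6.34521) → (1.39,-6.35)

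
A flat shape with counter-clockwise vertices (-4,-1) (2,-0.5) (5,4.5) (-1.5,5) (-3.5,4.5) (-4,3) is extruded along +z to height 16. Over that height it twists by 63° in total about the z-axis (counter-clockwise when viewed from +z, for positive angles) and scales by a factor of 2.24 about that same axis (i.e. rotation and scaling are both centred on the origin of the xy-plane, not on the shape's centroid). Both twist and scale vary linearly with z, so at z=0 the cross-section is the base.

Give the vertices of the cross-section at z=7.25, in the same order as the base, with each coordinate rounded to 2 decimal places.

Cross-section at z=7.25: (-4.74,-4.36) (3.12,0.81) (3.50,9.91) (-5.79,5.74) (-8.16,3.56) (-7.73,1.13)

t = z/height = 7.25/16 = 0.453125
s = 1 + (scale-1)·z/height = 1 + (2.24-1)·7.25/16 = 1.561875
θ = twist·z/height = 63°·7.25/16 = 28.5469° = 0.498237 rad
cos θ = 0.878426, sin θ = 0.477878 (intermediates below are computed at full precision and shown rounded to 5 d.p.)
v1: (-4,-1) → rotate → (-3.03583,-2.78994) → ×s → (-4.74158,-4.35753) → (-4.74,-4.36)
v2: (2,-0.5) → rotate → (1.99579,0.51654) → ×s → (3.11718,0.80677) → (3.12,0.81)
v3: (5,4.5) → rotate → (2.24168,6.34231) → ×s → (3.50123,9.90589) → (3.50,9.91)
v4: (-1.5,5) → rotate → (-3.70703,3.67532) → ×s → (-5.78991,5.74038) → (-5.79,5.74)
v5: (-3.5,4.5) → rotate → (-5.22494,2.28035) → ×s → (-8.16071,3.56162) → (-8.16,3.56)
v6: (-4,3) → rotate → (-4.94734,0.72377) → ×s → (-7.72712,1.13044) → (-7.73,1.13)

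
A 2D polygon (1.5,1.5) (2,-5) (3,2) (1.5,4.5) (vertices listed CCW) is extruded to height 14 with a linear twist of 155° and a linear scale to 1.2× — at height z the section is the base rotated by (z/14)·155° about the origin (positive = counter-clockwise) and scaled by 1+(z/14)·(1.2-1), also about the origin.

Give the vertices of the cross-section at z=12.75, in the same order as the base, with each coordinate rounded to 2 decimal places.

t = z/height = 12.75/14 = 0.910714
s = 1 + (scale-1)·z/height = 1 + (1.2-1)·12.75/14 = 1.182143
θ = twist·z/height = 155°·12.75/14 = 141.1607° = 2.463719 rad
cos θ = -0.778908, sin θ = 0.627138 (intermediates below are computed at full precision and shown rounded to 5 d.p.)
v1: (1.5,1.5) → rotate → (-2.10907,-0.22766) → ×s → (-2.49322,-0.26912) → (-2.49,-0.27)
v2: (2,-5) → rotate → (1.57787,5.14882) → ×s → (1.86527,6.08664) → (1.87,6.09)
v3: (3,2) → rotate → (-3.59100,0.32360) → ×s → (-4.24508,0.38254) → (-4.25,0.38)
v4: (1.5,4.5) → rotate → (-3.99048,-2.56438) → ×s → (-4.71732,-3.03146) → (-4.72,-3.03)

Cross-section at z=12.75: (-2.49,-0.27) (1.87,6.09) (-4.25,0.38) (-4.72,-3.03)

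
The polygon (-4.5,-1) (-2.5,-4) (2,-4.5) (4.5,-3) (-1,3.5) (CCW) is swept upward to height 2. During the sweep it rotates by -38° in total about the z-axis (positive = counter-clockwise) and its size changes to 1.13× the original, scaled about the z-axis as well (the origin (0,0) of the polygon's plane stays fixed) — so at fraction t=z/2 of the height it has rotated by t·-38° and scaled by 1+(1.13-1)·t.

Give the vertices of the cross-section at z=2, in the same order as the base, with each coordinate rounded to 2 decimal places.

t = z/height = 2/2 = 1
s = 1 + (scale-1)·z/height = 1 + (1.13-1)·2/2 = 1.130000
θ = twist·z/height = -38°·2/2 = -38.0000° = -0.663225 rad
cos θ = 0.788011, sin θ = -0.615661 (intermediates below are computed at full precision and shown rounded to 5 d.p.)
v1: (-4.5,-1) → rotate → (-4.16171,1.98247) → ×s → (-4.70273,2.24019) → (-4.70,2.24)
v2: (-2.5,-4) → rotate → (-4.43267,-1.61289) → ×s → (-5.00892,-1.82256) → (-5.01,-1.82)
v3: (2,-4.5) → rotate → (-1.19446,-4.77737) → ×s → (-1.34973,-5.39843) → (-1.35,-5.40)
v4: (4.5,-3) → rotate → (1.69906,-5.13451) → ×s → (1.91994,-5.80200) → (1.92,-5.80)
v5: (-1,3.5) → rotate → (1.36680,3.37370) → ×s → (1.54449,3.81228) → (1.54,3.81)

Cross-section at z=2: (-4.70,2.24) (-5.01,-1.82) (-1.35,-5.40) (1.92,-5.80) (1.54,3.81)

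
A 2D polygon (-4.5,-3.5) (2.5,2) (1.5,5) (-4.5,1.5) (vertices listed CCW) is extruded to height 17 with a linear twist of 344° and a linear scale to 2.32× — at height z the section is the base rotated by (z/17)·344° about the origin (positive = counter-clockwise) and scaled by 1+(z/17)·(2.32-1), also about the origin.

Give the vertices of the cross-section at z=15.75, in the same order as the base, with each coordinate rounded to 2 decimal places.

t = z/height = 15.75/17 = 0.926471
s = 1 + (scale-1)·z/height = 1 + (2.32-1)·15.75/17 = 2.222941
θ = twist·z/height = 344°·15.75/17 = 318.7059° = 5.562467 rad
cos θ = 0.751332, sin θ = -0.659925 (intermediates below are computed at full precision and shown rounded to 5 d.p.)
v1: (-4.5,-3.5) → rotate → (-5.69073,0.34000) → ×s → (-12.65016,0.75580) → (-12.65,0.76)
v2: (2.5,2) → rotate → (3.19818,-0.14715) → ×s → (7.10936,-0.32710) → (7.11,-0.33)
v3: (1.5,5) → rotate → (4.42662,2.76677) → ×s → (9.84012,6.15037) → (9.84,6.15)
v4: (-4.5,1.5) → rotate → (-2.39111,4.09666) → ×s → (-5.31529,9.10663) → (-5.32,9.11)

Cross-section at z=15.75: (-12.65,0.76) (7.11,-0.33) (9.84,6.15) (-5.32,9.11)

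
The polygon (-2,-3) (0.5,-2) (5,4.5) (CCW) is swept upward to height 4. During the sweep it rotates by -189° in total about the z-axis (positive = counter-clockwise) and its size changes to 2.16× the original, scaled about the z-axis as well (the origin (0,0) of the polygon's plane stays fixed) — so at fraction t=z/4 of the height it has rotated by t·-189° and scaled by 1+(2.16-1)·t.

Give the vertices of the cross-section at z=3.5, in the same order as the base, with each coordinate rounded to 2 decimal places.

t = z/height = 3.5/4 = 0.875
s = 1 + (scale-1)·z/height = 1 + (2.16-1)·3.5/4 = 2.015000
θ = twist·z/height = -189°·3.5/4 = -165.3750° = -2.886338 rad
cos θ = -0.967599, sin θ = -0.252492 (intermediates below are computed at full precision and shown rounded to 5 d.p.)
v1: (-2,-3) → rotate → (1.17772,3.40778) → ×s → (2.37311,6.86668) → (2.37,6.87)
v2: (0.5,-2) → rotate → (-0.98878,1.80895) → ×s → (-1.99240,3.64504) → (-1.99,3.65)
v3: (5,4.5) → rotate → (-3.70178,-5.61665) → ×s → (-7.45909,-11.31756) → (-7.46,-11.32)

Cross-section at z=3.5: (2.37,6.87) (-1.99,3.65) (-7.46,-11.32)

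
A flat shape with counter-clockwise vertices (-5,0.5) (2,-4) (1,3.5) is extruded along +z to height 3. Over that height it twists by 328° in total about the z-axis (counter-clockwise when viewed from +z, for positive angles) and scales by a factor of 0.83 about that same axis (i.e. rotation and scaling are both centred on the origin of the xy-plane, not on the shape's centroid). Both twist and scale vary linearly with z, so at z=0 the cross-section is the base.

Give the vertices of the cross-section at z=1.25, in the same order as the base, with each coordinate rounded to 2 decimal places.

t = z/height = 1.25/3 = 0.416667
s = 1 + (scale-1)·z/height = 1 + (0.83-1)·1.25/3 = 0.929167
θ = twist·z/height = 328°·1.25/3 = 136.6667° = 2.385283 rad
cos θ = -0.727374, sin θ = 0.686242 (intermediates below are computed at full precision and shown rounded to 5 d.p.)
v1: (-5,0.5) → rotate → (3.29375,-3.79490) → ×s → (3.06044,-3.52609) → (3.06,-3.53)
v2: (2,-4) → rotate → (1.29022,4.28198) → ×s → (1.19883,3.97867) → (1.20,3.98)
v3: (1,3.5) → rotate → (-3.12922,-1.85957) → ×s → (-2.90757,-1.72785) → (-2.91,-1.73)

Cross-section at z=1.25: (3.06,-3.53) (1.20,3.98) (-2.91,-1.73)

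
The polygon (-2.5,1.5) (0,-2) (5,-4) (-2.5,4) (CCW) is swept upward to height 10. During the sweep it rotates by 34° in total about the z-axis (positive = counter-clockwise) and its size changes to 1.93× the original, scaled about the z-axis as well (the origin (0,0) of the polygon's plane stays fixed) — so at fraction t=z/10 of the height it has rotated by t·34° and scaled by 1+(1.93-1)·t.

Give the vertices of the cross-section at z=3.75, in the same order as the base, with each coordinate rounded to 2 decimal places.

t = z/height = 3.75/10 = 0.375
s = 1 + (scale-1)·z/height = 1 + (1.93-1)·3.75/10 = 1.348750
θ = twist·z/height = 34°·3.75/10 = 12.7500° = 0.222529 rad
cos θ = 0.975342, sin θ = 0.220697 (intermediates below are computed at full precision and shown rounded to 5 d.p.)
v1: (-2.5,1.5) → rotate → (-2.76940,0.91127) → ×s → (-3.73523,1.22908) → (-3.74,1.23)
v2: (0,-2) → rotate → (0.44139,-1.95068) → ×s → (0.59533,-2.63099) → (0.60,-2.63)
v3: (5,-4) → rotate → (5.75950,-2.79788) → ×s → (7.76813,-3.77364) → (7.77,-3.77)
v4: (-2.5,4) → rotate → (-3.32115,3.34963) → ×s → (-4.47940,4.51781) → (-4.48,4.52)

Cross-section at z=3.75: (-3.74,1.23) (0.60,-2.63) (7.77,-3.77) (-4.48,4.52)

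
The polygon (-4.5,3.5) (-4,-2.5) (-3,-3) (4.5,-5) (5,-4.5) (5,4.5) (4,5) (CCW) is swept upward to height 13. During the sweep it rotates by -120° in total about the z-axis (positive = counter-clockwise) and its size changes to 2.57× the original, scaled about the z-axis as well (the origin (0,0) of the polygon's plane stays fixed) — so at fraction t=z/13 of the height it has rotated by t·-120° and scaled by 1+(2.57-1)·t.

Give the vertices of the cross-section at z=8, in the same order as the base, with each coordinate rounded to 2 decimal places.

t = z/height = 8/13 = 0.615385
s = 1 + (scale-1)·z/height = 1 + (2.57-1)·8/13 = 1.966154
θ = twist·z/height = -120°·8/13 = -73.8462° = -1.288859 rad
cos θ = 0.278217, sin θ = -0.960518 (intermediates below are computed at full precision and shown rounded to 5 d.p.)
v1: (-4.5,3.5) → rotate → (2.10983,5.29609) → ×s → (4.14826,10.41293) → (4.15,10.41)
v2: (-4,-2.5) → rotate → (-3.51417,3.14653) → ×s → (-6.90939,6.18656) → (-6.91,6.19)
v3: (-3,-3) → rotate → (-3.71621,2.04690) → ×s → (-7.30663,4.02452) → (-7.31,4.02)
v4: (4.5,-5) → rotate → (-3.55061,-5.71342) → ×s → (-6.98105,-11.23346) → (-6.98,-11.23)
v5: (5,-4.5) → rotate → (-2.93124,-6.05457) → ×s → (-5.76328,-11.90421) → (-5.76,-11.90)
v6: (5,4.5) → rotate → (5.71342,-3.55061) → ×s → (11.23346,-6.98105) → (11.23,-6.98)
v7: (4,5) → rotate → (5.91546,-2.45099) → ×s → (11.63071,-4.81901) → (11.63,-4.82)

Cross-section at z=8: (4.15,10.41) (-6.91,6.19) (-7.31,4.02) (-6.98,-11.23) (-5.76,-11.90) (11.23,-6.98) (11.63,-4.82)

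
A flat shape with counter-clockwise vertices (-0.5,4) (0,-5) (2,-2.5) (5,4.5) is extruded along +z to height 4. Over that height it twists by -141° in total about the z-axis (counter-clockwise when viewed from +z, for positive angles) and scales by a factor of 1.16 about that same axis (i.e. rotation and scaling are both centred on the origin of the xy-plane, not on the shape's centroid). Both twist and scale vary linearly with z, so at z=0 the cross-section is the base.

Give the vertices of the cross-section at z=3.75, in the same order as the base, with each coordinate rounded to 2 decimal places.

t = z/height = 3.75/4 = 0.9375
s = 1 + (scale-1)·z/height = 1 + (1.16-1)·3.75/4 = 1.150000
θ = twist·z/height = -141°·3.75/4 = -132.1875° = -2.307107 rad
cos θ = -0.671559, sin θ = -0.740951 (intermediates below are computed at full precision and shown rounded to 5 d.p.)
v1: (-0.5,4) → rotate → (3.29958,-2.31576) → ×s → (3.79452,-2.66312) → (3.79,-2.66)
v2: (0,-5) → rotate → (-3.70476,3.35779) → ×s → (-4.26047,3.86146) → (-4.26,3.86)
v3: (2,-2.5) → rotate → (-3.19550,0.19700) → ×s → (-3.67482,0.22654) → (-3.67,0.23)
v4: (5,4.5) → rotate → (-0.02351,-6.72677) → ×s → (-0.02704,-7.73579) → (-0.03,-7.74)

Cross-section at z=3.75: (3.79,-2.66) (-4.26,3.86) (-3.67,0.23) (-0.03,-7.74)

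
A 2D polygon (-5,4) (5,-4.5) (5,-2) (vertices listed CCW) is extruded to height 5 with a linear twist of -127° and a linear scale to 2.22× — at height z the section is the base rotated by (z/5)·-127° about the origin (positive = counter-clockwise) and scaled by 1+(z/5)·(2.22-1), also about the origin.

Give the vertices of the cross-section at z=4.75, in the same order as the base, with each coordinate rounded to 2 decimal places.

Cross-section at z=4.75: (12.93,4.88) (-13.86,-4.33) (-9.22,-7.09)

t = z/height = 4.75/5 = 0.95
s = 1 + (scale-1)·z/height = 1 + (2.22-1)·4.75/5 = 2.159000
θ = twist·z/height = -127°·4.75/5 = -120.6500° = -2.105740 rad
cos θ = -0.509792, sin θ = -0.860297 (intermediates below are computed at full precision and shown rounded to 5 d.p.)
v1: (-5,4) → rotate → (5.99015,2.26232) → ×s → (12.93274,4.88434) → (12.93,4.88)
v2: (5,-4.5) → rotate → (-6.42030,-2.00742) → ×s → (-13.86143,-4.33402) → (-13.86,-4.33)
v3: (5,-2) → rotate → (-4.26956,-3.28190) → ×s → (-9.21797,-7.08563) → (-9.22,-7.09)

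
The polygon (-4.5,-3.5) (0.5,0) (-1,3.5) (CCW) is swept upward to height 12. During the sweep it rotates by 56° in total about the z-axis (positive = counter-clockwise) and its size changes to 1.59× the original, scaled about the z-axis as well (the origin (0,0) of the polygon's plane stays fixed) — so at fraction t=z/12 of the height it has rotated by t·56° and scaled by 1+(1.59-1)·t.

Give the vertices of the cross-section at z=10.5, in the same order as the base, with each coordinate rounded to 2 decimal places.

t = z/height = 10.5/12 = 0.875
s = 1 + (scale-1)·z/height = 1 + (1.59-1)·10.5/12 = 1.516250
θ = twist·z/height = 56°·10.5/12 = 49.0000° = 0.855211 rad
cos θ = 0.656059, sin θ = 0.754710 (intermediates below are computed at full precision and shown rounded to 5 d.p.)
v1: (-4.5,-3.5) → rotate → (-0.31078,-5.69240) → ×s → (-0.47122,-8.63110) → (-0.47,-8.63)
v2: (0.5,0) → rotate → (0.32803,0.37735) → ×s → (0.49737,0.57216) → (0.50,0.57)
v3: (-1,3.5) → rotate → (-3.29754,1.54150) → ×s → (-4.99990,2.33729) → (-5.00,2.34)

Cross-section at z=10.5: (-0.47,-8.63) (0.50,0.57) (-5.00,2.34)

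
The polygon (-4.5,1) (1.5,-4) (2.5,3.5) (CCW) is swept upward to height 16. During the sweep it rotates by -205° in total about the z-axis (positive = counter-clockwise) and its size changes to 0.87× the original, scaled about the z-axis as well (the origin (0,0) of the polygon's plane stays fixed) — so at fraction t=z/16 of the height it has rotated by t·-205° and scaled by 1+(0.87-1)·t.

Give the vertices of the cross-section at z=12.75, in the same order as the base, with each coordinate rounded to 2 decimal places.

Cross-section at z=12.75: (4.12,0.30) (-2.32,3.05) (-1.25,-3.65)

t = z/height = 12.75/16 = 0.796875
s = 1 + (scale-1)·z/height = 1 + (0.87-1)·12.75/16 = 0.896406
θ = twist·z/height = -205°·12.75/16 = -163.3594° = -2.851159 rad
cos θ = -0.958120, sin θ = -0.286368 (intermediates below are computed at full precision and shown rounded to 5 d.p.)
v1: (-4.5,1) → rotate → (4.59791,0.33054) → ×s → (4.12159,0.29629) → (4.12,0.30)
v2: (1.5,-4) → rotate → (-2.58265,3.40293) → ×s → (-2.31510,3.05041) → (-2.32,3.05)
v3: (2.5,3.5) → rotate → (-1.39301,-4.06934) → ×s → (-1.24870,-3.64778) → (-1.25,-3.65)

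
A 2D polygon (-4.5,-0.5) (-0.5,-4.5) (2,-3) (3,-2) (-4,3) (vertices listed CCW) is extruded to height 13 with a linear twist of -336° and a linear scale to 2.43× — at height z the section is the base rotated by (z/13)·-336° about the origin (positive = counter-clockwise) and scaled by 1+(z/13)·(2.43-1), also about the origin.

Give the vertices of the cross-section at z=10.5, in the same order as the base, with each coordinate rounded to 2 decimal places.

Cross-section at z=10.5: (0.84,-9.72) (9.67,-1.31) (6.57,4.15) (4.46,6.36) (-6.67,-8.46)

t = z/height = 10.5/13 = 0.807692
s = 1 + (scale-1)·z/height = 1 + (2.43-1)·10.5/13 = 2.155000
θ = twist·z/height = -336°·10.5/13 = -271.3846° = -4.736555 rad
cos θ = 0.024164, sin θ = 0.999708 (intermediates below are computed at full precision and shown rounded to 5 d.p.)
v1: (-4.5,-0.5) → rotate → (0.39112,-4.51077) → ×s → (0.84286,-9.72070) → (0.84,-9.72)
v2: (-0.5,-4.5) → rotate → (4.48660,-0.60859) → ×s → (9.66863,-1.31151) → (9.67,-1.31)
v3: (2,-3) → rotate → (3.04745,1.92692) → ×s → (6.56726,4.15252) → (6.57,4.15)
v4: (3,-2) → rotate → (2.07191,2.95080) → ×s → (4.46496,6.35897) → (4.46,6.36)
v5: (-4,3) → rotate → (-3.09578,-3.92634) → ×s → (-6.67140,-8.46126) → (-6.67,-8.46)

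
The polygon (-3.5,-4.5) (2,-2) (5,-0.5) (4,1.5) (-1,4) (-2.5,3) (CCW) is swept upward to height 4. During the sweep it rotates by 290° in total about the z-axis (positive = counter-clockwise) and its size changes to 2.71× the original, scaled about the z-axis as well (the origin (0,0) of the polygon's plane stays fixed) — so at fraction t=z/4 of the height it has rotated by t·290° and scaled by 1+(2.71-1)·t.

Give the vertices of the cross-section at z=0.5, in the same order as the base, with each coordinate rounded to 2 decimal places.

t = z/height = 0.5/4 = 0.125
s = 1 + (scale-1)·z/height = 1 + (2.71-1)·0.5/4 = 1.213750
θ = twist·z/height = 290°·0.5/4 = 36.2500° = 0.632682 rad
cos θ = 0.806445, sin θ = 0.591310 (intermediates below are computed at full precision and shown rounded to 5 d.p.)
v1: (-3.5,-4.5) → rotate → (-0.16166,-5.69858) → ×s → (-0.19622,-6.91666) → (-0.20,-6.92)
v2: (2,-2) → rotate → (2.79551,-0.43027) → ×s → (3.39305,-0.52224) → (3.39,-0.52)
v3: (5,-0.5) → rotate → (4.32788,2.55333) → ×s → (5.25296,3.09910) → (5.25,3.10)
v4: (4,1.5) → rotate → (2.33881,3.57491) → ×s → (2.83874,4.33904) → (2.84,4.34)
v5: (-1,4) → rotate → (-3.17168,2.63447) → ×s → (-3.84963,3.19759) → (-3.85,3.20)
v6: (-2.5,3) → rotate → (-3.79004,0.94106) → ×s → (-4.60016,1.14221) → (-4.60,1.14)

Cross-section at z=0.5: (-0.20,-6.92) (3.39,-0.52) (5.25,3.10) (2.84,4.34) (-3.85,3.20) (-4.60,1.14)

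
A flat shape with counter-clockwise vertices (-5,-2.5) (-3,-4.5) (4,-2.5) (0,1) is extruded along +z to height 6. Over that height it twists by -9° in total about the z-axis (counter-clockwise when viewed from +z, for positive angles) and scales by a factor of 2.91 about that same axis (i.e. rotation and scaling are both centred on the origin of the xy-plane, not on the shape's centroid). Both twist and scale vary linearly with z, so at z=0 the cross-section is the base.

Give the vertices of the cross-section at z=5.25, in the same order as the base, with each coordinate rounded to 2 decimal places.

Cross-section at z=5.25: (-14.15,-4.79) (-9.59,-10.81) (9.67,-8.08) (0.37,2.65)

t = z/height = 5.25/6 = 0.875
s = 1 + (scale-1)·z/height = 1 + (2.91-1)·5.25/6 = 2.671250
θ = twist·z/height = -9°·5.25/6 = -7.8750° = -0.137445 rad
cos θ = 0.990569, sin θ = -0.137012 (intermediates below are computed at full precision and shown rounded to 5 d.p.)
v1: (-5,-2.5) → rotate → (-5.29538,-1.79136) → ×s → (-14.14528,-4.78517) → (-14.15,-4.79)
v2: (-3,-4.5) → rotate → (-3.58826,-4.04653) → ×s → (-9.58515,-10.80928) → (-9.59,-10.81)
v3: (4,-2.5) → rotate → (3.61975,-3.02447) → ×s → (9.66925,-8.07912) → (9.67,-8.08)
v4: (0,1) → rotate → (0.13701,0.99057) → ×s → (0.36599,2.64606) → (0.37,2.65)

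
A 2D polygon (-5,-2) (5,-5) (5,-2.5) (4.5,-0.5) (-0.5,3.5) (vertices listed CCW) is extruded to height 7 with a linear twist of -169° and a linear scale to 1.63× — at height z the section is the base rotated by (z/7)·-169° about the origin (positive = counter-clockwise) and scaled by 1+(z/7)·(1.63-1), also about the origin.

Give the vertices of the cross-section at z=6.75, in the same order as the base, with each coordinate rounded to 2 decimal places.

Cross-section at z=6.75: (6.74,5.43) (-10.04,5.33) (-8.86,1.49) (-7.15,-1.35) (2.42,-5.14)

t = z/height = 6.75/7 = 0.964286
s = 1 + (scale-1)·z/height = 1 + (1.63-1)·6.75/7 = 1.607500
θ = twist·z/height = -169°·6.75/7 = -162.9643° = -2.844263 rad
cos θ = -0.956122, sin θ = -0.292968 (intermediates below are computed at full precision and shown rounded to 5 d.p.)
v1: (-5,-2) → rotate → (4.19468,3.37708) → ×s → (6.74294,5.42866) → (6.74,5.43)
v2: (5,-5) → rotate → (-6.24545,3.31577) → ×s → (-10.03956,5.33010) → (-10.04,5.33)
v3: (5,-2.5) → rotate → (-5.51303,0.92547) → ×s → (-8.86220,1.48769) → (-8.86,1.49)
v4: (4.5,-0.5) → rotate → (-4.44903,-0.84029) → ×s → (-7.15182,-1.35077) → (-7.15,-1.35)
v5: (-0.5,3.5) → rotate → (1.50345,-3.19994) → ×s → (2.41679,-5.14391) → (2.42,-5.14)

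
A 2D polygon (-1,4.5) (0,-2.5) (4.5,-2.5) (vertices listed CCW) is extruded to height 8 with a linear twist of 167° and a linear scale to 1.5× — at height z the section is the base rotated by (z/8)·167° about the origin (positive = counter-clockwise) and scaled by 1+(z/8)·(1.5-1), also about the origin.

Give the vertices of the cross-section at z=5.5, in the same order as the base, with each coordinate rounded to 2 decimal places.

t = z/height = 5.5/8 = 0.6875
s = 1 + (scale-1)·z/height = 1 + (1.5-1)·5.5/8 = 1.343750
θ = twist·z/height = 167°·5.5/8 = 114.8125° = 2.003856 rad
cos θ = -0.419650, sin θ = 0.907686 (intermediates below are computed at full precision and shown rounded to 5 d.p.)
v1: (-1,4.5) → rotate → (-3.66494,-2.79611) → ×s → (-4.92476,-3.75727) → (-4.92,-3.76)
v2: (0,-2.5) → rotate → (2.26921,1.04913) → ×s → (3.04926,1.40976) → (3.05,1.41)
v3: (4.5,-2.5) → rotate → (0.38079,5.13371) → ×s → (0.51169,6.89843) → (0.51,6.90)

Cross-section at z=5.5: (-4.92,-3.76) (3.05,1.41) (0.51,6.90)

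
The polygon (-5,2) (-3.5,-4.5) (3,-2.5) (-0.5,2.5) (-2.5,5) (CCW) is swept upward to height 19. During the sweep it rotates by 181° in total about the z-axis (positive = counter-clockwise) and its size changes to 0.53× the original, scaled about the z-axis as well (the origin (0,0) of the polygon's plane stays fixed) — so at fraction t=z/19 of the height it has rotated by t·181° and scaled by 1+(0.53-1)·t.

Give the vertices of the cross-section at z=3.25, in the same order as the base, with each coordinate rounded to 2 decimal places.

Cross-section at z=3.25: (-4.89,-0.79) (-0.63,-5.20) (3.55,-0.55) (-1.58,1.73) (-4.34,2.76)

t = z/height = 3.25/19 = 0.171053
s = 1 + (scale-1)·z/height = 1 + (0.53-1)·3.25/19 = 0.919605
θ = twist·z/height = 181°·3.25/19 = 30.9605° = 0.540363 rad
cos θ = 0.857522, sin θ = 0.514447 (intermediates below are computed at full precision and shown rounded to 5 d.p.)
v1: (-5,2) → rotate → (-5.31650,-0.85719) → ×s → (-4.88909,-0.78828) → (-4.89,-0.79)
v2: (-3.5,-4.5) → rotate → (-0.68631,-5.65941) → ×s → (-0.63114,-5.20443) → (-0.63,-5.20)
v3: (3,-2.5) → rotate → (3.85868,-0.60046) → ×s → (3.54847,-0.55219) → (3.55,-0.55)
v4: (-0.5,2.5) → rotate → (-1.71488,1.88658) → ×s → (-1.57701,1.73491) → (-1.58,1.73)
v5: (-2.5,5) → rotate → (-4.71604,3.00149) → ×s → (-4.33690,2.76019) → (-4.34,2.76)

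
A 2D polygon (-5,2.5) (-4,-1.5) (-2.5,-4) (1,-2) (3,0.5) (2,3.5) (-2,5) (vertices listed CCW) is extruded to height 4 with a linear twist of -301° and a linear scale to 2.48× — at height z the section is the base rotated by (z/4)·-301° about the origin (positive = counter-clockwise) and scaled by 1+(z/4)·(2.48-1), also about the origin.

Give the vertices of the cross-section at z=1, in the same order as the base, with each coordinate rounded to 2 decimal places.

t = z/height = 1/4 = 0.25
s = 1 + (scale-1)·z/height = 1 + (2.48-1)·1/4 = 1.370000
θ = twist·z/height = -301°·1/4 = -75.2500° = -1.313360 rad
cos θ = 0.254602, sin θ = -0.967046 (intermediates below are computed at full precision and shown rounded to 5 d.p.)
v1: (-5,2.5) → rotate → (1.14461,5.47173) → ×s → (1.56811,7.49628) → (1.57,7.50)
v2: (-4,-1.5) → rotate → (-2.46898,3.48628) → ×s → (-3.38250,4.77620) → (-3.38,4.78)
v3: (-2.5,-4) → rotate → (-4.50469,1.39921) → ×s → (-6.17142,1.91691) → (-6.17,1.92)
v4: (1,-2) → rotate → (-1.67949,-1.47625) → ×s → (-2.30090,-2.02246) → (-2.30,-2.02)
v5: (3,0.5) → rotate → (1.24733,-2.77384) → ×s → (1.70884,-3.80016) → (1.71,-3.80)
v6: (2,3.5) → rotate → (3.89386,-1.04299) → ×s → (5.33459,-1.42889) → (5.33,-1.43)
v7: (-2,5) → rotate → (4.32603,3.20710) → ×s → (5.92666,4.39373) → (5.93,4.39)

Cross-section at z=1: (1.57,7.50) (-3.38,4.78) (-6.17,1.92) (-2.30,-2.02) (1.71,-3.80) (5.33,-1.43) (5.93,4.39)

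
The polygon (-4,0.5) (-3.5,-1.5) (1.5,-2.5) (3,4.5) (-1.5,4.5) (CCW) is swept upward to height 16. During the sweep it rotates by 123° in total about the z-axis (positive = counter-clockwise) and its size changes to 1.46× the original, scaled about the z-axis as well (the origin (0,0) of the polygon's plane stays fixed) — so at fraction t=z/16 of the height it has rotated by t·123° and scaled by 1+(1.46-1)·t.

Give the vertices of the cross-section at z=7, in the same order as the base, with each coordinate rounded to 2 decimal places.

Cross-section at z=7: (-3.32,-3.52) (-1.03,-4.46) (3.49,-0.32) (-2.24,6.10) (-5.43,1.74)

t = z/height = 7/16 = 0.4375
s = 1 + (scale-1)·z/height = 1 + (1.46-1)·7/16 = 1.201250
θ = twist·z/height = 123°·7/16 = 53.8125° = 0.939205 rad
cos θ = 0.590430, sin θ = 0.807089 (intermediates below are computed at full precision and shown rounded to 5 d.p.)
v1: (-4,0.5) → rotate → (-2.76526,-2.93314) → ×s → (-3.32177,-3.52344) → (-3.32,-3.52)
v2: (-3.5,-1.5) → rotate → (-0.85587,-3.71046) → ×s → (-1.02811,-4.45719) → (-1.03,-4.46)
v3: (1.5,-2.5) → rotate → (2.90337,-0.26544) → ×s → (3.48767,-0.31886) → (3.49,-0.32)
v4: (3,4.5) → rotate → (-1.86061,5.07820) → ×s → (-2.23506,6.10019) → (-2.24,6.10)
v5: (-1.5,4.5) → rotate → (-4.51755,1.44630) → ×s → (-5.42670,1.73737) → (-5.43,1.74)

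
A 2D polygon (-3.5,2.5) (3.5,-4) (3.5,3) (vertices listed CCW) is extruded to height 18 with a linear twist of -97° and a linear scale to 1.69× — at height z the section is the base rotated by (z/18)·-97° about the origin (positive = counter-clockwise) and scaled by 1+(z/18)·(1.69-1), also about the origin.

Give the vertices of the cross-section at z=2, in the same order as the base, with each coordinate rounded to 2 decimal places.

t = z/height = 2/18 = 0.111111
s = 1 + (scale-1)·z/height = 1 + (1.69-1)·2/18 = 1.076667
θ = twist·z/height = -97°·2/18 = -10.7778° = -0.188108 rad
cos θ = 0.982360, sin θ = -0.187000 (intermediates below are computed at full precision and shown rounded to 5 d.p.)
v1: (-3.5,2.5) → rotate → (-2.97076,3.11040) → ×s → (-3.19852,3.34886) → (-3.20,3.35)
v2: (3.5,-4) → rotate → (2.69026,-4.58394) → ×s → (2.89651,-4.93538) → (2.90,-4.94)
v3: (3.5,3) → rotate → (3.99926,2.29258) → ×s → (4.30587,2.46834) → (4.31,2.47)

Cross-section at z=2: (-3.20,3.35) (2.90,-4.94) (4.31,2.47)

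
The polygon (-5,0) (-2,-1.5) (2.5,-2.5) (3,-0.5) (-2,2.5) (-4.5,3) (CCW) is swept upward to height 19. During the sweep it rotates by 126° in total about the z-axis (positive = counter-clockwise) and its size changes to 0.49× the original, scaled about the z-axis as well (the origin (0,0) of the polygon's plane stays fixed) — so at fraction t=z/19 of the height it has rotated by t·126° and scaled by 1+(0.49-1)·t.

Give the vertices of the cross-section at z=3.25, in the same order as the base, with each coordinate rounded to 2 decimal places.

t = z/height = 3.25/19 = 0.171053
s = 1 + (scale-1)·z/height = 1 + (0.49-1)·3.25/19 = 0.912763
θ = twist·z/height = 126°·3.25/19 = 21.5526° = 0.376164 rad
cos θ = 0.930081, sin θ = 0.367356 (intermediates below are computed at full precision and shown rounded to 5 d.p.)
v1: (-5,0) → rotate → (-4.65040,-1.83678) → ×s → (-4.24472,-1.67654) → (-4.24,-1.68)
v2: (-2,-1.5) → rotate → (-1.30913,-2.12983) → ×s → (-1.19492,-1.94403) → (-1.19,-1.94)
v3: (2.5,-2.5) → rotate → (3.24359,-1.40681) → ×s → (2.96063,-1.28409) → (2.96,-1.28)
v4: (3,-0.5) → rotate → (2.97392,0.63703) → ×s → (2.71448,0.58145) → (2.71,0.58)
v5: (-2,2.5) → rotate → (-2.77855,1.59049) → ×s → (-2.53616,1.45174) → (-2.54,1.45)
v6: (-4.5,3) → rotate → (-5.28743,1.13714) → ×s → (-4.82617,1.03794) → (-4.83,1.04)

Cross-section at z=3.25: (-4.24,-1.68) (-1.19,-1.94) (2.96,-1.28) (2.71,0.58) (-2.54,1.45) (-4.83,1.04)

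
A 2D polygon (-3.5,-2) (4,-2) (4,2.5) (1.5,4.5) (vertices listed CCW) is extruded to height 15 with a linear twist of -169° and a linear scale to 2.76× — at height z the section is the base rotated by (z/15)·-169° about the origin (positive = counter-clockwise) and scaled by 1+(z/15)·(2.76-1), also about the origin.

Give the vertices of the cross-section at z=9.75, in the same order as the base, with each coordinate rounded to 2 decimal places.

t = z/height = 9.75/15 = 0.65
s = 1 + (scale-1)·z/height = 1 + (2.76-1)·9.75/15 = 2.144000
θ = twist·z/height = -169°·9.75/15 = -109.8500° = -1.917244 rad
cos θ = -0.339559, sin θ = -0.940585 (intermediates below are computed at full precision and shown rounded to 5 d.p.)
v1: (-3.5,-2) → rotate → (-0.69271,3.97116) → ×s → (-1.48518,8.51418) → (-1.49,8.51)
v2: (4,-2) → rotate → (-3.23941,-3.08322) → ×s → (-6.94528,-6.61043) → (-6.95,-6.61)
v3: (4,2.5) → rotate → (0.99323,-4.61124) → ×s → (2.12948,-9.88649) → (2.13,-9.89)
v4: (1.5,4.5) → rotate → (3.72329,-2.93889) → ×s → (7.98274,-6.30098) → (7.98,-6.30)

Cross-section at z=9.75: (-1.49,8.51) (-6.95,-6.61) (2.13,-9.89) (7.98,-6.30)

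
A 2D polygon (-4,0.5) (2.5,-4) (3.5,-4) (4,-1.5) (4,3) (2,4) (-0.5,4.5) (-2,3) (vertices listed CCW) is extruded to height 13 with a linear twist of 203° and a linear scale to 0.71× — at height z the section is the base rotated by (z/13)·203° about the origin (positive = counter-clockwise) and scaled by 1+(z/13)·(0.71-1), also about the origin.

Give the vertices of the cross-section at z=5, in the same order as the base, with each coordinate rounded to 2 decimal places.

t = z/height = 5/13 = 0.384615
s = 1 + (scale-1)·z/height = 1 + (0.71-1)·5/13 = 0.888462
θ = twist·z/height = 203°·5/13 = 78.0769° = 1.362699 rad
cos θ = 0.206598, sin θ = 0.978426 (intermediates below are computed at full precision and shown rounded to 5 d.p.)
v1: (-4,0.5) → rotate → (-1.31561,-3.81040) → ×s → (-1.16887,-3.38540) → (-1.17,-3.39)
v2: (2.5,-4) → rotate → (4.43020,1.61967) → ×s → (3.93606,1.43902) → (3.94,1.44)
v3: (3.5,-4) → rotate → (4.63680,2.59810) → ×s → (4.11962,2.30831) → (4.12,2.31)
v4: (4,-1.5) → rotate → (2.29403,3.60381) → ×s → (2.03816,3.20184) → (2.04,3.20)
v5: (4,3) → rotate → (-2.10888,4.53350) → ×s → (-1.87366,4.02784) → (-1.87,4.03)
v6: (2,4) → rotate → (-3.50051,2.78324) → ×s → (-3.11007,2.47281) → (-3.11,2.47)
v7: (-0.5,4.5) → rotate → (-4.50622,0.44048) → ×s → (-4.00360,0.39135) → (-4.00,0.39)
v8: (-2,3) → rotate → (-3.34847,-1.33706) → ×s → (-2.97499,-1.18792) → (-2.97,-1.19)

Cross-section at z=5: (-1.17,-3.39) (3.94,1.44) (4.12,2.31) (2.04,3.20) (-1.87,4.03) (-3.11,2.47) (-4.00,0.39) (-2.97,-1.19)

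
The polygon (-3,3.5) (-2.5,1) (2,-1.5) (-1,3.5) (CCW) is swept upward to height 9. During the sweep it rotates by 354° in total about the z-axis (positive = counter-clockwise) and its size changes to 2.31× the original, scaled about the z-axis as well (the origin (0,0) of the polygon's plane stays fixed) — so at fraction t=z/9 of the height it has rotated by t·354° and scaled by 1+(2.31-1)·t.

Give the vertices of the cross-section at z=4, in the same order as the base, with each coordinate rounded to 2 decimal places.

Cross-section at z=4: (2.25,-6.94) (3.04,-2.98) (-2.01,3.41) (-0.67,-5.72)

t = z/height = 4/9 = 0.444444
s = 1 + (scale-1)·z/height = 1 + (2.31-1)·4/9 = 1.582222
θ = twist·z/height = 354°·4/9 = 157.3333° = 2.745985 rad
cos θ = -0.922762, sin θ = 0.385369 (intermediates below are computed at full precision and shown rounded to 5 d.p.)
v1: (-3,3.5) → rotate → (1.41949,-4.38578) → ×s → (2.24596,-6.93927) → (2.25,-6.94)
v2: (-2.5,1) → rotate → (1.92154,-1.88619) → ×s → (3.04030,-2.98436) → (3.04,-2.98)
v3: (2,-1.5) → rotate → (-1.26747,2.15488) → ×s → (-2.00542,3.40950) → (-2.01,3.41)
v4: (-1,3.5) → rotate → (-0.42603,-3.61504) → ×s → (-0.67407,-5.71979) → (-0.67,-5.72)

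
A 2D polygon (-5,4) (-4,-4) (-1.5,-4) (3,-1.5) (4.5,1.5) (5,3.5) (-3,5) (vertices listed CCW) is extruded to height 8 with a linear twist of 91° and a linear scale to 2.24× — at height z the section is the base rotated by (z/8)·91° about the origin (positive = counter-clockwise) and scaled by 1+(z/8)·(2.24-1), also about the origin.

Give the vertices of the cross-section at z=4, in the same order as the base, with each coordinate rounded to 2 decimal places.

t = z/height = 4/8 = 0.5
s = 1 + (scale-1)·z/height = 1 + (2.24-1)·4/8 = 1.620000
θ = twist·z/height = 91°·4/8 = 45.5000° = 0.794125 rad
cos θ = 0.700909, sin θ = 0.713250 (intermediates below are computed at full precision and shown rounded to 5 d.p.)
v1: (-5,4) → rotate → (-6.35755,-0.76262) → ×s → (-10.29923,-1.23544) → (-10.30,-1.24)
v2: (-4,-4) → rotate → (0.04936,-5.65664) → ×s → (0.07997,-9.16375) → (0.08,-9.16)
v3: (-1.5,-4) → rotate → (1.80164,-3.87351) → ×s → (2.91865,-6.27509) → (2.92,-6.28)
v4: (3,-1.5) → rotate → (3.17260,1.08839) → ×s → (5.13962,1.76319) → (5.14,1.76)
v5: (4.5,1.5) → rotate → (2.08422,4.26099) → ×s → (3.37643,6.90281) → (3.38,6.90)
v6: (5,3.5) → rotate → (1.00817,6.01943) → ×s → (1.63323,9.75148) → (1.63,9.75)
v7: (-3,5) → rotate → (-5.66898,1.36479) → ×s → (-9.18375,2.21097) → (-9.18,2.21)

Cross-section at z=4: (-10.30,-1.24) (0.08,-9.16) (2.92,-6.28) (5.14,1.76) (3.38,6.90) (1.63,9.75) (-9.18,2.21)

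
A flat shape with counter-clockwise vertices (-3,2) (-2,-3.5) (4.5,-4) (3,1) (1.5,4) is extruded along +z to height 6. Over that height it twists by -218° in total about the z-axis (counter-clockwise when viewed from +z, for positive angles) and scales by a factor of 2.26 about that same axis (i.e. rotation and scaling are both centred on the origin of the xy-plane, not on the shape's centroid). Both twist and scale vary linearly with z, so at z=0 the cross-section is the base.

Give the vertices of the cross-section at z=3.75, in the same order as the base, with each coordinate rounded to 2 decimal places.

Cross-section at z=3.75: (6.35,1.13) (-1.74,6.99) (-10.75,-0.40) (-2.64,-5.00) (3.01,-7.02)

t = z/height = 3.75/6 = 0.625
s = 1 + (scale-1)·z/height = 1 + (2.26-1)·3.75/6 = 1.787500
θ = twist·z/height = -218°·3.75/6 = -136.2500° = -2.378011 rad
cos θ = -0.722364, sin θ = -0.691513 (intermediates below are computed at full precision and shown rounded to 5 d.p.)
v1: (-3,2) → rotate → (3.55012,0.62981) → ×s → (6.34584,1.12579) → (6.35,1.13)
v2: (-2,-3.5) → rotate → (-0.97557,3.91130) → ×s → (-1.74383,6.99145) → (-1.74,6.99)
v3: (4.5,-4) → rotate → (-6.01669,-0.22235) → ×s → (-10.75483,-0.39746) → (-10.75,-0.40)
v4: (3,1) → rotate → (-1.47558,-2.79690) → ×s → (-2.63760,-4.99946) → (-2.64,-5.00)
v5: (1.5,4) → rotate → (1.68251,-3.92673) → ×s → (3.00748,-7.01902) → (3.01,-7.02)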